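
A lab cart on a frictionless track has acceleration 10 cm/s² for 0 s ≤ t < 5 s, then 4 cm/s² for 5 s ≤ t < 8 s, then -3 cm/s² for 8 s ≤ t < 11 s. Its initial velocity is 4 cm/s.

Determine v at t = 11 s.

57 cm/s

Δv equals the area under the a-t graph; then v = v₀ + Δv.
0–5 s: 10 × 5 = 50 cm/s
5–8 s: 4 × 3 = 12 cm/s
8–11 s: -3 × 3 = -9 cm/s
Δv = 53 cm/s, so v(11) = 4 + (53) = 57 cm/s.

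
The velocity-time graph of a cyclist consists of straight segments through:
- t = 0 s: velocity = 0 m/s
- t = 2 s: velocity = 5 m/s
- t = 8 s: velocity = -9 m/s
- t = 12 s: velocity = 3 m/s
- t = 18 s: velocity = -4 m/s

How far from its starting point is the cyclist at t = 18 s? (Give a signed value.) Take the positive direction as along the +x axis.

Net displacement equals the area under the velocity-time graph (areas below the axis count negative).
0–2 s: ½(0 + 5)(2) = 5 m
2–8 s: ½(5 + -9)(6) = -12 m
8–12 s: ½(-9 + 3)(4) = -12 m
12–18 s: ½(3 + -4)(6) = -3 m
Net displacement = -22 m

-22 m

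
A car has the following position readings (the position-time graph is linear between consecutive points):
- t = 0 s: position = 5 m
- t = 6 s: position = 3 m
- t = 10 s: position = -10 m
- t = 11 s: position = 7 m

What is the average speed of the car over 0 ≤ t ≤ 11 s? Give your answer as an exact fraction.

32/11 m/s

Average speed = (total path length)/(elapsed time); on a piecewise-linear x-t graph the path length is Σ|Δx|.
0–6 s: |Δx| = |3 − 5| = 2 m
6–10 s: |Δx| = |-10 − 3| = 13 m
10–11 s: |Δx| = |7 − -10| = 17 m
Total path = 32 m; average speed = 32/11 = 32/11 m/s.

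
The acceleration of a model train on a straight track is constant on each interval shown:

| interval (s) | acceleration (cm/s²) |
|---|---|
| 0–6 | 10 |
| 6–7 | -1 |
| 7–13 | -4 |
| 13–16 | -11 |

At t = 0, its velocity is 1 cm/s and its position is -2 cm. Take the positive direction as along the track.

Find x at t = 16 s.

On each constant-a segment, Δv = aΔt and Δx = v₀Δt + ½aΔt²; chain segment to segment.
0–6 s: v starts 1 cm/s; Δx = 1·6 + ½·10·6² = 186 cm; v ends 61 cm/s.
6–7 s: v starts 61 cm/s; Δx = 61·1 + ½·-1·1² = 60.5 cm; v ends 60 cm/s.
7–13 s: v starts 60 cm/s; Δx = 60·6 + ½·-4·6² = 288 cm; v ends 36 cm/s.
13–16 s: v starts 36 cm/s; Δx = 36·3 + ½·-11·3² = 58.5 cm; v ends 3 cm/s.
x(16) = -2 + Σ Δx = 591 cm.

591 cm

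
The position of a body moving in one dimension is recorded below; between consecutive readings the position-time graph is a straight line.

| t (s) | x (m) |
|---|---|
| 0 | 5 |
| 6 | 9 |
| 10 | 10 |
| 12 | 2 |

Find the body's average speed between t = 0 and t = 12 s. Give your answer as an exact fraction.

Average speed = (total path length)/(elapsed time); on a piecewise-linear x-t graph the path length is Σ|Δx|.
0–6 s: |Δx| = |9 − 5| = 4 m
6–10 s: |Δx| = |10 − 9| = 1 m
10–12 s: |Δx| = |2 − 10| = 8 m
Total path = 13 m; average speed = 13/12 = 13/12 m/s.

13/12 m/s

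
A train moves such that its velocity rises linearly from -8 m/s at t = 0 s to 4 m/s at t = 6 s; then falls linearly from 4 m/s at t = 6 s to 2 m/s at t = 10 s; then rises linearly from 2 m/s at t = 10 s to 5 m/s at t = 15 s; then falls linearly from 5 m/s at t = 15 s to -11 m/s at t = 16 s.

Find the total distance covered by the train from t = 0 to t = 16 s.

Distance (not displacement) is the total path length: add the absolute areas under v-t.
0–6 s: v = 0 at t = 4 s; triangle areas 16 + 4 = 20 m
6–10 s: |½(4 + 2)(4)| = 12 m
10–15 s: |½(2 + 5)(5)| = 17.5 m
15–16 s: v = 0 at t = 15.3125 s; triangle areas 0.78125 + 3.78125 = 4.5625 m
Total distance = 54.0625 m

54.0625 m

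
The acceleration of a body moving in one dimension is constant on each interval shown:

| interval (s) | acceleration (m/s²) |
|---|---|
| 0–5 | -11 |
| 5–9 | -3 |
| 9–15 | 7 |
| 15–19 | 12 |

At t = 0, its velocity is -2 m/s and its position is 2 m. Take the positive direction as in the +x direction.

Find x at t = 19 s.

On each constant-a segment, Δv = aΔt and Δx = v₀Δt + ½aΔt²; chain segment to segment.
0–5 s: v starts -2 m/s; Δx = -2·5 + ½·-11·5² = -147.5 m; v ends -57 m/s.
5–9 s: v starts -57 m/s; Δx = -57·4 + ½·-3·4² = -252 m; v ends -69 m/s.
9–15 s: v starts -69 m/s; Δx = -69·6 + ½·7·6² = -288 m; v ends -27 m/s.
15–19 s: v starts -27 m/s; Δx = -27·4 + ½·12·4² = -12 m; v ends 21 m/s.
x(19) = 2 + Σ Δx = -697.5 m.

-697.5 m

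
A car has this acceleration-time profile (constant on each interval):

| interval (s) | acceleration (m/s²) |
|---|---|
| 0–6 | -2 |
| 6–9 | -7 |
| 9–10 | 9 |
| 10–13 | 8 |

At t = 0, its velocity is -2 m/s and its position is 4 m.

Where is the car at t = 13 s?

On each constant-a segment, Δv = aΔt and Δx = v₀Δt + ½aΔt²; chain segment to segment.
0–6 s: v starts -2 m/s; Δx = -2·6 + ½·-2·6² = -48 m; v ends -14 m/s.
6–9 s: v starts -14 m/s; Δx = -14·3 + ½·-7·3² = -73.5 m; v ends -35 m/s.
9–10 s: v starts -35 m/s; Δx = -35·1 + ½·9·1² = -30.5 m; v ends -26 m/s.
10–13 s: v starts -26 m/s; Δx = -26·3 + ½·8·3² = -42 m; v ends -2 m/s.
x(13) = 4 + Σ Δx = -190 m.

-190 m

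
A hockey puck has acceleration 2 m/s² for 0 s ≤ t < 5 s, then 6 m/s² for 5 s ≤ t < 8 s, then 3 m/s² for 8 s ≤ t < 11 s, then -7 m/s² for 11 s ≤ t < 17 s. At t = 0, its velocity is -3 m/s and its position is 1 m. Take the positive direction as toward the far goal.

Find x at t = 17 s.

On each constant-a segment, Δv = aΔt and Δx = v₀Δt + ½aΔt²; chain segment to segment.
0–5 s: v starts -3 m/s; Δx = -3·5 + ½·2·5² = 10 m; v ends 7 m/s.
5–8 s: v starts 7 m/s; Δx = 7·3 + ½·6·3² = 48 m; v ends 25 m/s.
8–11 s: v starts 25 m/s; Δx = 25·3 + ½·3·3² = 88.5 m; v ends 34 m/s.
11–17 s: v starts 34 m/s; Δx = 34·6 + ½·-7·6² = 78 m; v ends -8 m/s.
x(17) = 1 + Σ Δx = 225.5 m.

225.5 m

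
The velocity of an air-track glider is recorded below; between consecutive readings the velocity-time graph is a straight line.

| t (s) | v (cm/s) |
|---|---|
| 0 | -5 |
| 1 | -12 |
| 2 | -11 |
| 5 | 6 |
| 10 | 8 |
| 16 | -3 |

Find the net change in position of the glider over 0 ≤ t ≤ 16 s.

22.5 cm

Displacement is the signed area under the v-t curve.
0–1 s: ½(-5 + -12)(1) = -8.5 cm
1–2 s: ½(-12 + -11)(1) = -11.5 cm
2–5 s: ½(-11 + 6)(3) = -7.5 cm
5–10 s: ½(6 + 8)(5) = 35 cm
10–16 s: ½(8 + -3)(6) = 15 cm
Net displacement = 22.5 cm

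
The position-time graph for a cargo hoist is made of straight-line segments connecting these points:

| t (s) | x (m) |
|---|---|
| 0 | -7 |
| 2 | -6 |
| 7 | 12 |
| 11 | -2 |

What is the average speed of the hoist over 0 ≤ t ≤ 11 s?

Average speed = (total path length)/(elapsed time); on a piecewise-linear x-t graph the path length is Σ|Δx|.
0–2 s: |Δx| = |-6 − -7| = 1 m
2–7 s: |Δx| = |12 − -6| = 18 m
7–11 s: |Δx| = |-2 − 12| = 14 m
Total path = 33 m; average speed = 33/11 = 3 m/s.

3 m/s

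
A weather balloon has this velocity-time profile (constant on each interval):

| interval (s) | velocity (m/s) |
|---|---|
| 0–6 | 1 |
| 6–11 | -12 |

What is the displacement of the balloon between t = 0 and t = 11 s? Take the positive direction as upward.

-54 m

Displacement is the signed area under the v-t curve.
0–6 s: 1 × 6 = 6 m
6–11 s: -12 × 5 = -60 m
Net displacement = -54 m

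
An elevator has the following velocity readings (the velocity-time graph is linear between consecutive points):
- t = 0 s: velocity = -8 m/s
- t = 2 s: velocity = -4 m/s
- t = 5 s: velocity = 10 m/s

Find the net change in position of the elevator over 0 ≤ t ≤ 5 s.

-3 m

Net displacement equals the area under the velocity-time graph (areas below the axis count negative).
0–2 s: ½(-8 + -4)(2) = -12 m
2–5 s: ½(-4 + 10)(3) = 9 m
Net displacement = -3 m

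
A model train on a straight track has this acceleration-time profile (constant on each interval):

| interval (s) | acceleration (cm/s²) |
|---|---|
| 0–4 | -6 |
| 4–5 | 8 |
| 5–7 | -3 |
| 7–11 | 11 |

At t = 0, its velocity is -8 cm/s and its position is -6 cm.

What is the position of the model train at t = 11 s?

On each constant-a segment, Δv = aΔt and Δx = v₀Δt + ½aΔt²; chain segment to segment.
0–4 s: v starts -8 cm/s; Δx = -8·4 + ½·-6·4² = -80 cm; v ends -32 cm/s.
4–5 s: v starts -32 cm/s; Δx = -32·1 + ½·8·1² = -28 cm; v ends -24 cm/s.
5–7 s: v starts -24 cm/s; Δx = -24·2 + ½·-3·2² = -54 cm; v ends -30 cm/s.
7–11 s: v starts -30 cm/s; Δx = -30·4 + ½·11·4² = -32 cm; v ends 14 cm/s.
x(11) = -6 + Σ Δx = -200 cm.

-200 cm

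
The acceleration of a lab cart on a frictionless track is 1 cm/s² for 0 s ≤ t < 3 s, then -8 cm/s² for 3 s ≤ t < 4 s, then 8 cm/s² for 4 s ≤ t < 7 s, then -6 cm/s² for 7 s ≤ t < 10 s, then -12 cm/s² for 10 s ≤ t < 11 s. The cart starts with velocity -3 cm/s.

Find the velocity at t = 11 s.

-14 cm/s

Δv equals the area under the a-t graph; then v = v₀ + Δv.
0–3 s: 1 × 3 = 3 cm/s
3–4 s: -8 × 1 = -8 cm/s
4–7 s: 8 × 3 = 24 cm/s
7–10 s: -6 × 3 = -18 cm/s
10–11 s: -12 × 1 = -12 cm/s
Δv = -11 cm/s, so v(11) = -3 + (-11) = -14 cm/s.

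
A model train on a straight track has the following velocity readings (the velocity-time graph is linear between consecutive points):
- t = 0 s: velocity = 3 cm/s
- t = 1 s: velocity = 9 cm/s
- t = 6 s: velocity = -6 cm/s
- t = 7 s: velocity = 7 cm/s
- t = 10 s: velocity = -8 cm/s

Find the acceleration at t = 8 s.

Acceleration is the slope of the v-t graph on 7–10 s: (-8 − 7)/(10 − 7) = -5 cm/s².

-5 cm/s²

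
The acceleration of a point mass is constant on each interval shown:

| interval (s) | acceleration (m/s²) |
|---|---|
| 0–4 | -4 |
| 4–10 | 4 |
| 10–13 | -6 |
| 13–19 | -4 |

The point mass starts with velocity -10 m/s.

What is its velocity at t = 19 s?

Δv equals the area under the a-t graph; then v = v₀ + Δv.
0–4 s: -4 × 4 = -16 m/s
4–10 s: 4 × 6 = 24 m/s
10–13 s: -6 × 3 = -18 m/s
13–19 s: -4 × 6 = -24 m/s
Δv = -34 m/s, so v(19) = -10 + (-34) = -44 m/s.

-44 m/s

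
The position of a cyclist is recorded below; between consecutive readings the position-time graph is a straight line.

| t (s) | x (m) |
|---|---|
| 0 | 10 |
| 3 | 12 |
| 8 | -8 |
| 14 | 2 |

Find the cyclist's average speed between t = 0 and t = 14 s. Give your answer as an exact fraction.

Average speed = (total path length)/(elapsed time); on a piecewise-linear x-t graph the path length is Σ|Δx|.
0–3 s: |Δx| = |12 − 10| = 2 m
3–8 s: |Δx| = |-8 − 12| = 20 m
8–14 s: |Δx| = |2 − -8| = 10 m
Total path = 32 m; average speed = 32/14 = 16/7 m/s.

16/7 m/s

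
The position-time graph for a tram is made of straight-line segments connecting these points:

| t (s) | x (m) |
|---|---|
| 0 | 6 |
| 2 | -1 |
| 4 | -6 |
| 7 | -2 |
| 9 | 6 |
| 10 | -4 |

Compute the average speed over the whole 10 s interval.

3.4 m/s

Average speed = (total path length)/(elapsed time); on a piecewise-linear x-t graph the path length is Σ|Δx|.
0–2 s: |Δx| = |-1 − 6| = 7 m
2–4 s: |Δx| = |-6 − -1| = 5 m
4–7 s: |Δx| = |-2 − -6| = 4 m
7–9 s: |Δx| = |6 − -2| = 8 m
9–10 s: |Δx| = |-4 − 6| = 10 m
Total path = 34 m; average speed = 34/10 = 3.4 m/s.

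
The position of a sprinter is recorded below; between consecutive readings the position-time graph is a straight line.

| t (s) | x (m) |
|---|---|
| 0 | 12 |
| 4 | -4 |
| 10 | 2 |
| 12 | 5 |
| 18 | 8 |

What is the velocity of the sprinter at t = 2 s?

-4 m/s

Velocity is the slope of the x-t graph on 0–4 s: (-4 − 12)/(4 − 0) = -4 m/s.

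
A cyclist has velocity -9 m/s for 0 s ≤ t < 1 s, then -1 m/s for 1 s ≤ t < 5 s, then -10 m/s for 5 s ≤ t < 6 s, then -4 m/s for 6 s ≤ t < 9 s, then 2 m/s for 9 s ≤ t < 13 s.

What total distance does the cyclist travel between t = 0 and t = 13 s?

43 m

Total distance travelled is ∫|v| dt — sum the magnitudes of each area piece.
0–1 s: |-9| × 1 = 9 m
1–5 s: |-1| × 4 = 4 m
5–6 s: |-10| × 1 = 10 m
6–9 s: |-4| × 3 = 12 m
9–13 s: |2| × 4 = 8 m
Total distance = 43 m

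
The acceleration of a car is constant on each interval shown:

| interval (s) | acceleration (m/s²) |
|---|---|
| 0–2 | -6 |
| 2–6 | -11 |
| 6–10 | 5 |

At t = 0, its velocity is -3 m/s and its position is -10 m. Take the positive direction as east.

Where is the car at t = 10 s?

-372 m

On each constant-a segment, Δv = aΔt and Δx = v₀Δt + ½aΔt²; chain segment to segment.
0–2 s: v starts -3 m/s; Δx = -3·2 + ½·-6·2² = -18 m; v ends -15 m/s.
2–6 s: v starts -15 m/s; Δx = -15·4 + ½·-11·4² = -148 m; v ends -59 m/s.
6–10 s: v starts -59 m/s; Δx = -59·4 + ½·5·4² = -196 m; v ends -39 m/s.
x(10) = -10 + Σ Δx = -372 m.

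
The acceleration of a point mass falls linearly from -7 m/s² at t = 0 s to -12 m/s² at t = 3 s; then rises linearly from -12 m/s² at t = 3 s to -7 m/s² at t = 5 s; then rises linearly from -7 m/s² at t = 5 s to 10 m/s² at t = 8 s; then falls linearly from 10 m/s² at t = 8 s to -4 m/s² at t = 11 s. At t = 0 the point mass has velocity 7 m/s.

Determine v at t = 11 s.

-27 m/s

Δv equals the area under the a-t graph; then v = v₀ + Δv.
0–3 s: ½(-7 + -12)(3) = -28.5 m/s
3–5 s: ½(-12 + -7)(2) = -19 m/s
5–8 s: ½(-7 + 10)(3) = 4.5 m/s
8–11 s: ½(10 + -4)(3) = 9 m/s
Δv = -34 m/s, so v(11) = 7 + (-34) = -27 m/s.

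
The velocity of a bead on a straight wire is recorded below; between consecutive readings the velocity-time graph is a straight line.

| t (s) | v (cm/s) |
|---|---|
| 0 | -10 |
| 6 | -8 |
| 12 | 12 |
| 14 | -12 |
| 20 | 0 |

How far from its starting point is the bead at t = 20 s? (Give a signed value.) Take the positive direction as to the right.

Net displacement equals the area under the velocity-time graph (areas below the axis count negative).
0–6 s: ½(-10 + -8)(6) = -54 cm
6–12 s: ½(-8 + 12)(6) = 12 cm
12–14 s: ½(12 + -12)(2) = 0 cm
14–20 s: ½(-12 + 0)(6) = -36 cm
Net displacement = -78 cm

-78 cm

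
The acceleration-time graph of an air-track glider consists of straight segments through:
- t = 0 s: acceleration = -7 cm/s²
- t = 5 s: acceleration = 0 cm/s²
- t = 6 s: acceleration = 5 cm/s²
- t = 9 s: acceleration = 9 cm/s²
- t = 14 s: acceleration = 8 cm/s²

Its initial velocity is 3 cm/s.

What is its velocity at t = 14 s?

Δv equals the area under the a-t graph; then v = v₀ + Δv.
0–5 s: ½(-7 + 0)(5) = -17.5 cm/s
5–6 s: ½(0 + 5)(1) = 2.5 cm/s
6–9 s: ½(5 + 9)(3) = 21 cm/s
9–14 s: ½(9 + 8)(5) = 42.5 cm/s
Δv = 48.5 cm/s, so v(14) = 3 + (48.5) = 51.5 cm/s.

51.5 cm/s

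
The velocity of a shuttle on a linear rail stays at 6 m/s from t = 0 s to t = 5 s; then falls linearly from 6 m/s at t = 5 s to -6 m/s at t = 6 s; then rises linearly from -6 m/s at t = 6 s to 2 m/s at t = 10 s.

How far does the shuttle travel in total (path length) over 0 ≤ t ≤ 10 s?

Total distance travelled is ∫|v| dt — sum the magnitudes of each area piece.
0–5 s: |6| × 5 = 30 m
5–6 s: v = 0 at t = 5.5 s; triangle areas 1.5 + 1.5 = 3 m
6–10 s: v = 0 at t = 9 s; triangle areas 9 + 1 = 10 m
Total distance = 43 m

43 m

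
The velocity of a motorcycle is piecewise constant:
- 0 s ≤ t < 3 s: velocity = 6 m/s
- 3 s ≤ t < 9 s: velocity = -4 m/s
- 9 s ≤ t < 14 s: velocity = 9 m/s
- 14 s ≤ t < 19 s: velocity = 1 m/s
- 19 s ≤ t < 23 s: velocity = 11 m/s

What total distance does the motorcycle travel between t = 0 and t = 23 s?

136 m

Distance (not displacement) is the total path length: add the absolute areas under v-t.
0–3 s: |6| × 3 = 18 m
3–9 s: |-4| × 6 = 24 m
9–14 s: |9| × 5 = 45 m
14–19 s: |1| × 5 = 5 m
19–23 s: |11| × 4 = 44 m
Total distance = 136 m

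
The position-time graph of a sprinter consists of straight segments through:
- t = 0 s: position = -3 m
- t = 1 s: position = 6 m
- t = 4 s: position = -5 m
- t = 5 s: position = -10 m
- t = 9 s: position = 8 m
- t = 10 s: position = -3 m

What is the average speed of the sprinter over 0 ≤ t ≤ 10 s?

Average speed = (total path length)/(elapsed time); on a piecewise-linear x-t graph the path length is Σ|Δx|.
0–1 s: |Δx| = |6 − -3| = 9 m
1–4 s: |Δx| = |-5 − 6| = 11 m
4–5 s: |Δx| = |-10 − -5| = 5 m
5–9 s: |Δx| = |8 − -10| = 18 m
9–10 s: |Δx| = |-3 − 8| = 11 m
Total path = 54 m; average speed = 54/10 = 5.4 m/s.

5.4 m/s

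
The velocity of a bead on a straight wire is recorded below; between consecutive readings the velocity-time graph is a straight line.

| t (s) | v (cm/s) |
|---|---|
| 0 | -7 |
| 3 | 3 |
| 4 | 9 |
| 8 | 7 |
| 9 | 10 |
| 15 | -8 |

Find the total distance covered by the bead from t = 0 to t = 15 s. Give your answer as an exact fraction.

1238/15 cm

Distance (not displacement) is the total path length: add the absolute areas under v-t.
0–3 s: v = 0 at t = 2.1 s; triangle areas 7.35 + 1.35 = 8.7 cm
3–4 s: |½(3 + 9)(1)| = 6 cm
4–8 s: |½(9 + 7)(4)| = 32 cm
8–9 s: |½(7 + 10)(1)| = 8.5 cm
9–15 s: v = 0 at t = 37/3 s; triangle areas 50/3 + 32/3 = 82/3 cm
Total distance = 1238/15 cm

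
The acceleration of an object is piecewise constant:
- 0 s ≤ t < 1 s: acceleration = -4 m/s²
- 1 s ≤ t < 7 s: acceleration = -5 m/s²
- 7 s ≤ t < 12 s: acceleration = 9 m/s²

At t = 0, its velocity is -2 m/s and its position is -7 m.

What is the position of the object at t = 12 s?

On each constant-a segment, Δv = aΔt and Δx = v₀Δt + ½aΔt²; chain segment to segment.
0–1 s: v starts -2 m/s; Δx = -2·1 + ½·-4·1² = -4 m; v ends -6 m/s.
1–7 s: v starts -6 m/s; Δx = -6·6 + ½·-5·6² = -126 m; v ends -36 m/s.
7–12 s: v starts -36 m/s; Δx = -36·5 + ½·9·5² = -67.5 m; v ends 9 m/s.
x(12) = -7 + Σ Δx = -204.5 m.

-204.5 m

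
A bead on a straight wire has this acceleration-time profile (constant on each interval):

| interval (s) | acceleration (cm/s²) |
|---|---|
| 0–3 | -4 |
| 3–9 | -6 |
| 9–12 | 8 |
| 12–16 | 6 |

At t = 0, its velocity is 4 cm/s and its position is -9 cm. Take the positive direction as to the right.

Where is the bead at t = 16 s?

-299 cm

On each constant-a segment, Δv = aΔt and Δx = v₀Δt + ½aΔt²; chain segment to segment.
0–3 s: v starts 4 cm/s; Δx = 4·3 + ½·-4·3² = -6 cm; v ends -8 cm/s.
3–9 s: v starts -8 cm/s; Δx = -8·6 + ½·-6·6² = -156 cm; v ends -44 cm/s.
9–12 s: v starts -44 cm/s; Δx = -44·3 + ½·8·3² = -96 cm; v ends -20 cm/s.
12–16 s: v starts -20 cm/s; Δx = -20·4 + ½·6·4² = -32 cm; v ends 4 cm/s.
x(16) = -9 + Σ Δx = -299 cm.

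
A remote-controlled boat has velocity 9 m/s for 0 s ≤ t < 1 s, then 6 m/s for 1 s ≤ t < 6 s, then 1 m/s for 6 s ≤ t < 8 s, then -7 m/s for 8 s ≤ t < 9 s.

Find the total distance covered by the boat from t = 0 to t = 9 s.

48 m

Distance (not displacement) is the total path length: add the absolute areas under v-t.
0–1 s: |9| × 1 = 9 m
1–6 s: |6| × 5 = 30 m
6–8 s: |1| × 2 = 2 m
8–9 s: |-7| × 1 = 7 m
Total distance = 48 m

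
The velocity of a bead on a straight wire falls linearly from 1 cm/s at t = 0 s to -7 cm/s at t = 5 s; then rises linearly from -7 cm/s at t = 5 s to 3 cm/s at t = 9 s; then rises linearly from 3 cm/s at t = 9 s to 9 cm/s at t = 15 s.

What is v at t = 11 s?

5 cm/s

On 9–15 s the graph is linear from 3 to 9 cm/s: v(11) = 3 + (9 − 3)·(11 − 9)/(15 − 9) = 5 cm/s.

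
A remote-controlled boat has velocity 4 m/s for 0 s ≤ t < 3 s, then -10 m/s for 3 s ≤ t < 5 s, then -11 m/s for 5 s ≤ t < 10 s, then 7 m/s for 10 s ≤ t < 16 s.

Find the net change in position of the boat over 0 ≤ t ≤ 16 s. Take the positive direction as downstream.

Displacement is the signed area under the v-t curve.
0–3 s: 4 × 3 = 12 m
3–5 s: -10 × 2 = -20 m
5–10 s: -11 × 5 = -55 m
10–16 s: 7 × 6 = 42 m
Net displacement = -21 m

-21 m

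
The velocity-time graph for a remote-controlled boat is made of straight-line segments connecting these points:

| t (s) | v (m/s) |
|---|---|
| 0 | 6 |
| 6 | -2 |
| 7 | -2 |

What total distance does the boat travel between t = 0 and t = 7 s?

17 m

Total distance travelled is ∫|v| dt — sum the magnitudes of each area piece.
0–6 s: v = 0 at t = 4.5 s; triangle areas 13.5 + 1.5 = 15 m
6–7 s: |-2| × 1 = 2 m
Total distance = 17 m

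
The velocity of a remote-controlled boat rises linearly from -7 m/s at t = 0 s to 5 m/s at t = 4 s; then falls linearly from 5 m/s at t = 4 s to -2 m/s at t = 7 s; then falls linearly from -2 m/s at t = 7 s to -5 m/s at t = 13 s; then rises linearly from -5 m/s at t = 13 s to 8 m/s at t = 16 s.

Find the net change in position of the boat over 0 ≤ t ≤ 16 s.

-16 m

Displacement is the signed area under the v-t curve.
0–4 s: ½(-7 + 5)(4) = -4 m
4–7 s: ½(5 + -2)(3) = 4.5 m
7–13 s: ½(-2 + -5)(6) = -21 m
13–16 s: ½(-5 + 8)(3) = 4.5 m
Net displacement = -16 m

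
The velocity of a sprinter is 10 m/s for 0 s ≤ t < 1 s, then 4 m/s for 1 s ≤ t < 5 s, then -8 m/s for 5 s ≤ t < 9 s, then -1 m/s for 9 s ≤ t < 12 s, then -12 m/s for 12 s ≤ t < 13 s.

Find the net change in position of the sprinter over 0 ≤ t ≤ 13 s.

Displacement is the signed area under the v-t curve.
0–1 s: 10 × 1 = 10 m
1–5 s: 4 × 4 = 16 m
5–9 s: -8 × 4 = -32 m
9–12 s: -1 × 3 = -3 m
12–13 s: -12 × 1 = -12 m
Net displacement = -21 m

-21 m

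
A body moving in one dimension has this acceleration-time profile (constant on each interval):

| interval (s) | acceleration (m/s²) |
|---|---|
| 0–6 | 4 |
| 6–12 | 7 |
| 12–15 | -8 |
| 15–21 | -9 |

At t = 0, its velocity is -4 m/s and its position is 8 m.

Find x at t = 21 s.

On each constant-a segment, Δv = aΔt and Δx = v₀Δt + ½aΔt²; chain segment to segment.
0–6 s: v starts -4 m/s; Δx = -4·6 + ½·4·6² = 48 m; v ends 20 m/s.
6–12 s: v starts 20 m/s; Δx = 20·6 + ½·7·6² = 246 m; v ends 62 m/s.
12–15 s: v starts 62 m/s; Δx = 62·3 + ½·-8·3² = 150 m; v ends 38 m/s.
15–21 s: v starts 38 m/s; Δx = 38·6 + ½·-9·6² = 66 m; v ends -16 m/s.
x(21) = 8 + Σ Δx = 518 m.

518 m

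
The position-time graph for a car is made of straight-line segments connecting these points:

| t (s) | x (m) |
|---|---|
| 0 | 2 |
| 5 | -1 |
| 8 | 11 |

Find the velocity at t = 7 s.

4 m/s

Velocity is the slope of the x-t graph on 5–8 s: (11 − -1)/(8 − 5) = 4 m/s.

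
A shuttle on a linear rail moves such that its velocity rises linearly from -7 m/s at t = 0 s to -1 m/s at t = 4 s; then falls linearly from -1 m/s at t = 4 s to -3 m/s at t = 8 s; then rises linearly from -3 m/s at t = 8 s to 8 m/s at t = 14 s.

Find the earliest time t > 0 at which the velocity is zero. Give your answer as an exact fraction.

v changes sign on 8–14 s (from -3 to 8); the graph is linear there, so v = 0 at t = 8 + (3)·(14 − 8)/(8 − -3) = 106/11 s.

t = 106/11 s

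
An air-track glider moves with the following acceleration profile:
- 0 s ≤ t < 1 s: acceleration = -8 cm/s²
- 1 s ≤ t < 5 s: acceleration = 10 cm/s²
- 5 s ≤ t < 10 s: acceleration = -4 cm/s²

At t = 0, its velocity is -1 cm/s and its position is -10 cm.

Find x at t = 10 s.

134 cm

On each constant-a segment, Δv = aΔt and Δx = v₀Δt + ½aΔt²; chain segment to segment.
0–1 s: v starts -1 cm/s; Δx = -1·1 + ½·-8·1² = -5 cm; v ends -9 cm/s.
1–5 s: v starts -9 cm/s; Δx = -9·4 + ½·10·4² = 44 cm; v ends 31 cm/s.
5–10 s: v starts 31 cm/s; Δx = 31·5 + ½·-4·5² = 105 cm; v ends 11 cm/s.
x(10) = -10 + Σ Δx = 134 cm.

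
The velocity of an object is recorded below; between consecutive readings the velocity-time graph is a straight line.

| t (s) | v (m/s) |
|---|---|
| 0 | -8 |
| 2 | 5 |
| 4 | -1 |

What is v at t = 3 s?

2 m/s

On 2–4 s the graph is linear from 5 to -1 m/s: v(3) = 5 + (-1 − 5)·(3 − 2)/(4 − 2) = 2 m/s.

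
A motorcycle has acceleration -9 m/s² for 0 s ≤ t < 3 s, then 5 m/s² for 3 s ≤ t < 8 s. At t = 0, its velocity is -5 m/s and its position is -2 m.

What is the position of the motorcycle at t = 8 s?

On each constant-a segment, Δv = aΔt and Δx = v₀Δt + ½aΔt²; chain segment to segment.
0–3 s: v starts -5 m/s; Δx = -5·3 + ½·-9·3² = -55.5 m; v ends -32 m/s.
3–8 s: v starts -32 m/s; Δx = -32·5 + ½·5·5² = -97.5 m; v ends -7 m/s.
x(8) = -2 + Σ Δx = -155 m.

-155 m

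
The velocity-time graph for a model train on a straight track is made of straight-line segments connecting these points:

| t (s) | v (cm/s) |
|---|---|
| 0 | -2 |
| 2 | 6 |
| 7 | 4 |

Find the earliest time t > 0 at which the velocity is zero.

t = 0.5 s

v changes sign on 0–2 s (from -2 to 6); the graph is linear there, so v = 0 at t = 0 + (2)·(2 − 0)/(6 − -2) = 0.5 s.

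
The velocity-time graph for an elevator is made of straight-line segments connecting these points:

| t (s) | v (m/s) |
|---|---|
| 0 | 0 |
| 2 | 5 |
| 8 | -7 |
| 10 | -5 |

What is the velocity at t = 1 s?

On 0–2 s the graph is linear from 0 to 5 m/s: v(1) = 0 + (5 − 0)·(1 − 0)/(2 − 0) = 2.5 m/s.

2.5 m/s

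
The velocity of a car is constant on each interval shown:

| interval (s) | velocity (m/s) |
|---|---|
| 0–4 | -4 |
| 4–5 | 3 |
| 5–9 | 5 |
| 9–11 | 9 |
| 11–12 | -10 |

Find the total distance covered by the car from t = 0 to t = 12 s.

Distance (not displacement) is the total path length: add the absolute areas under v-t.
0–4 s: |-4| × 4 = 16 m
4–5 s: |3| × 1 = 3 m
5–9 s: |5| × 4 = 20 m
9–11 s: |9| × 2 = 18 m
11–12 s: |-10| × 1 = 10 m
Total distance = 67 m

67 m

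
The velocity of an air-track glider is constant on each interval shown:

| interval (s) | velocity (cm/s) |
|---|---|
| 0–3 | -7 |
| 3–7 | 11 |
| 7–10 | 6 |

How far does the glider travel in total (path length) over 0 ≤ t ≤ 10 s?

Distance (not displacement) is the total path length: add the absolute areas under v-t.
0–3 s: |-7| × 3 = 21 cm
3–7 s: |11| × 4 = 44 cm
7–10 s: |6| × 3 = 18 cm
Total distance = 83 cm

83 cm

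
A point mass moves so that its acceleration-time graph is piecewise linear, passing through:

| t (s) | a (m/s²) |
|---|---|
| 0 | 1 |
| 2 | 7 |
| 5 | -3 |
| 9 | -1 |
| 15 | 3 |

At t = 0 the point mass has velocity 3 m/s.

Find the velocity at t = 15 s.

15 m/s

Δv equals the area under the a-t graph; then v = v₀ + Δv.
0–2 s: ½(1 + 7)(2) = 8 m/s
2–5 s: ½(7 + -3)(3) = 6 m/s
5–9 s: ½(-3 + -1)(4) = -8 m/s
9–15 s: ½(-1 + 3)(6) = 6 m/s
Δv = 12 m/s, so v(15) = 3 + (12) = 15 m/s.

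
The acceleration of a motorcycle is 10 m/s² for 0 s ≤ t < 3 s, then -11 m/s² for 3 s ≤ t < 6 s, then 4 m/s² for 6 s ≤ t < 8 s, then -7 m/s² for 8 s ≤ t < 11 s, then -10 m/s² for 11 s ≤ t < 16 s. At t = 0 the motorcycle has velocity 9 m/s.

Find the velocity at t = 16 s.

-57 m/s

Δv equals the area under the a-t graph; then v = v₀ + Δv.
0–3 s: 10 × 3 = 30 m/s
3–6 s: -11 × 3 = -33 m/s
6–8 s: 4 × 2 = 8 m/s
8–11 s: -7 × 3 = -21 m/s
11–16 s: -10 × 5 = -50 m/s
Δv = -66 m/s, so v(16) = 9 + (-66) = -57 m/s.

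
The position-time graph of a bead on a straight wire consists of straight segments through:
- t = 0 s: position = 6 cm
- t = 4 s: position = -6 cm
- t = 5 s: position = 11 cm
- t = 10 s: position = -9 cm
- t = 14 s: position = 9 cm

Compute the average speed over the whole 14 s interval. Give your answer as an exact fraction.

67/14 cm/s

Average speed = (total path length)/(elapsed time); on a piecewise-linear x-t graph the path length is Σ|Δx|.
0–4 s: |Δx| = |-6 − 6| = 12 cm
4–5 s: |Δx| = |11 − -6| = 17 cm
5–10 s: |Δx| = |-9 − 11| = 20 cm
10–14 s: |Δx| = |9 − -9| = 18 cm
Total path = 67 cm; average speed = 67/14 = 67/14 cm/s.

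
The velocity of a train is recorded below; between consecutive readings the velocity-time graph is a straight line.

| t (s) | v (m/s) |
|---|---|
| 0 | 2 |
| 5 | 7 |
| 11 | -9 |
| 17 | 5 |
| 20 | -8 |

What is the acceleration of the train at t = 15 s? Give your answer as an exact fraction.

Acceleration is the slope of the v-t graph on 11–17 s: (5 − -9)/(17 − 11) = 7/3 m/s².

7/3 m/s²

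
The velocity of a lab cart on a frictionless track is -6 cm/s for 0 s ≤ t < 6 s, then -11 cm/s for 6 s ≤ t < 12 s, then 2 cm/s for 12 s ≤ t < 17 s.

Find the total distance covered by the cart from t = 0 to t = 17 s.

Distance (not displacement) is the total path length: add the absolute areas under v-t.
0–6 s: |-6| × 6 = 36 cm
6–12 s: |-11| × 6 = 66 cm
12–17 s: |2| × 5 = 10 cm
Total distance = 112 cm

112 cm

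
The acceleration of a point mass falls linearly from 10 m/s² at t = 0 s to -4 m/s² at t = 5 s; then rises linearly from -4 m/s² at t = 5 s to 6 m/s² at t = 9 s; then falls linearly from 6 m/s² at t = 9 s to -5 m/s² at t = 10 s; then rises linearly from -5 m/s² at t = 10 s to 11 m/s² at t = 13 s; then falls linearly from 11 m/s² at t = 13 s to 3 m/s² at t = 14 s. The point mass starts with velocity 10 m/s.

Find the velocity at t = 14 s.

45.5 m/s

Δv equals the area under the a-t graph; then v = v₀ + Δv.
0–5 s: ½(10 + -4)(5) = 15 m/s
5–9 s: ½(-4 + 6)(4) = 4 m/s
9–10 s: ½(6 + -5)(1) = 0.5 m/s
10–13 s: ½(-5 + 11)(3) = 9 m/s
13–14 s: ½(11 + 3)(1) = 7 m/s
Δv = 35.5 m/s, so v(14) = 10 + (35.5) = 45.5 m/s.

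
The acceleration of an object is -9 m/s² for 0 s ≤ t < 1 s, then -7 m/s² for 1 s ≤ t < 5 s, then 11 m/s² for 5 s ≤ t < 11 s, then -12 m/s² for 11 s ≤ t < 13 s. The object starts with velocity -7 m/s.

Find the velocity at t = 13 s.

Δv equals the area under the a-t graph; then v = v₀ + Δv.
0–1 s: -9 × 1 = -9 m/s
1–5 s: -7 × 4 = -28 m/s
5–11 s: 11 × 6 = 66 m/s
11–13 s: -12 × 2 = -24 m/s
Δv = 5 m/s, so v(13) = -7 + (5) = -2 m/s.

-2 m/s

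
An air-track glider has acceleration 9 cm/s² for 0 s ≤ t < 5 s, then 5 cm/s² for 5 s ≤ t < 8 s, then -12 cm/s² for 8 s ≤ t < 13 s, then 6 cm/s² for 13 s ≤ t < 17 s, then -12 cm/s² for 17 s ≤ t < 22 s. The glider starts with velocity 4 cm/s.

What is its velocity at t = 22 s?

Δv equals the area under the a-t graph; then v = v₀ + Δv.
0–5 s: 9 × 5 = 45 cm/s
5–8 s: 5 × 3 = 15 cm/s
8–13 s: -12 × 5 = -60 cm/s
13–17 s: 6 × 4 = 24 cm/s
17–22 s: -12 × 5 = -60 cm/s
Δv = -36 cm/s, so v(22) = 4 + (-36) = -32 cm/s.

-32 cm/s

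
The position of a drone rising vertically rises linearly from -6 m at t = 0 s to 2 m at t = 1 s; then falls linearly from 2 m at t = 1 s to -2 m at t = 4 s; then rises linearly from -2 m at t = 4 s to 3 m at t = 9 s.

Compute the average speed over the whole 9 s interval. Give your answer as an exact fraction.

17/9 m/s

Average speed = (total path length)/(elapsed time); on a piecewise-linear x-t graph the path length is Σ|Δx|.
0–1 s: |Δx| = |2 − -6| = 8 m
1–4 s: |Δx| = |-2 − 2| = 4 m
4–9 s: |Δx| = |3 − -2| = 5 m
Total path = 17 m; average speed = 17/9 = 17/9 m/s.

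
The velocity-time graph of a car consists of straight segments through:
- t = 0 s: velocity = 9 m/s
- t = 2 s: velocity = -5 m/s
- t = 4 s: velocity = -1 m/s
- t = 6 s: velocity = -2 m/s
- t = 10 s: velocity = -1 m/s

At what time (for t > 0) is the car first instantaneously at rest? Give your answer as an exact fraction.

t = 9/7 s

v changes sign on 0–2 s (from 9 to -5); the graph is linear there, so v = 0 at t = 0 + (-9)·(2 − 0)/(-5 − 9) = 9/7 s.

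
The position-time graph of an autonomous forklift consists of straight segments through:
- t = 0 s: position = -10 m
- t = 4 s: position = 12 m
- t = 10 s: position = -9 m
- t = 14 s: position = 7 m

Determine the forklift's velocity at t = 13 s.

Velocity is the slope of the x-t graph on 10–14 s: (7 − -9)/(14 − 10) = 4 m/s.

4 m/s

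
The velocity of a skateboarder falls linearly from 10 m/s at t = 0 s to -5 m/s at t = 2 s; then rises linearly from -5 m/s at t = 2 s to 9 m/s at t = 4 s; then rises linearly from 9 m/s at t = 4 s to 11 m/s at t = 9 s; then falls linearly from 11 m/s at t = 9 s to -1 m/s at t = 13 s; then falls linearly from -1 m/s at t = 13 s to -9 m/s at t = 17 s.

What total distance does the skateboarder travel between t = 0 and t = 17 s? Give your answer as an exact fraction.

Distance (not displacement) is the total path length: add the absolute areas under v-t.
0–2 s: v = 0 at t = 4/3 s; triangle areas 20/3 + 5/3 = 25/3 m
2–4 s: v = 0 at t = 19/7 s; triangle areas 25/14 + 81/14 = 53/7 m
4–9 s: |½(9 + 11)(5)| = 50 m
9–13 s: v = 0 at t = 38/3 s; triangle areas 121/6 + 1/6 = 61/3 m
13–17 s: |½(-1 + -9)(4)| = 20 m
Total distance = 2231/21 m

2231/21 m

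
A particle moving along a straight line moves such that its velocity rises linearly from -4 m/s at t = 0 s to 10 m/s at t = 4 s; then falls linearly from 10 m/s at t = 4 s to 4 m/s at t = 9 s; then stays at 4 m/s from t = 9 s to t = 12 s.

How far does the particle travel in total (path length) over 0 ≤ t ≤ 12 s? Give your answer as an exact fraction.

445/7 m

Total distance travelled is ∫|v| dt — sum the magnitudes of each area piece.
0–4 s: v = 0 at t = 8/7 s; triangle areas 16/7 + 100/7 = 116/7 m
4–9 s: |½(10 + 4)(5)| = 35 m
9–12 s: |4| × 3 = 12 m
Total distance = 445/7 m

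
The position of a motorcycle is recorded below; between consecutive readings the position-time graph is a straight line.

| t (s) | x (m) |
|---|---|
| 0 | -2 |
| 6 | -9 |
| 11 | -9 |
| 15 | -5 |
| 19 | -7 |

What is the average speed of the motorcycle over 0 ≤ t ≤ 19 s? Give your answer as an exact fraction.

Average speed = (total path length)/(elapsed time); on a piecewise-linear x-t graph the path length is Σ|Δx|.
0–6 s: |Δx| = |-9 − -2| = 7 m
6–11 s: |Δx| = |-9 − -9| = 0 m
11–15 s: |Δx| = |-5 − -9| = 4 m
15–19 s: |Δx| = |-7 − -5| = 2 m
Total path = 13 m; average speed = 13/19 = 13/19 m/s.

13/19 m/s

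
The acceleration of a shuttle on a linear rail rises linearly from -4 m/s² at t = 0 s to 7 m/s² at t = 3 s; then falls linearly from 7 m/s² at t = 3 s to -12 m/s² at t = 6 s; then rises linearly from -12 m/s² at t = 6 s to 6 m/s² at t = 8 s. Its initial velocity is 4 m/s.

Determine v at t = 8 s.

Δv equals the area under the a-t graph; then v = v₀ + Δv.
0–3 s: ½(-4 + 7)(3) = 4.5 m/s
3–6 s: ½(7 + -12)(3) = -7.5 m/s
6–8 s: ½(-12 + 6)(2) = -6 m/s
Δv = -9 m/s, so v(8) = 4 + (-9) = -5 m/s.

-5 m/s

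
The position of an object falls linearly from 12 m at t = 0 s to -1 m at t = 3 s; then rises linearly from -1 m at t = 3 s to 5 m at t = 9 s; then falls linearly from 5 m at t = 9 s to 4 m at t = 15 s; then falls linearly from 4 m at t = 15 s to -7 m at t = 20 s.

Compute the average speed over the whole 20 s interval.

Average speed = (total path length)/(elapsed time); on a piecewise-linear x-t graph the path length is Σ|Δx|.
0–3 s: |Δx| = |-1 − 12| = 13 m
3–9 s: |Δx| = |5 − -1| = 6 m
9–15 s: |Δx| = |4 − 5| = 1 m
15–20 s: |Δx| = |-7 − 4| = 11 m
Total path = 31 m; average speed = 31/20 = 1.55 m/s.

1.55 m/s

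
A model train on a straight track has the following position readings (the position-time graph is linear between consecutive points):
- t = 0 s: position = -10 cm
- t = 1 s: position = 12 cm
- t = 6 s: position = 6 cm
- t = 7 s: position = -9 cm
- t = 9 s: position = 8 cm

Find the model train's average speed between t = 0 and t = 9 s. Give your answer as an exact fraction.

20/3 cm/s

Average speed = (total path length)/(elapsed time); on a piecewise-linear x-t graph the path length is Σ|Δx|.
0–1 s: |Δx| = |12 − -10| = 22 cm
1–6 s: |Δx| = |6 − 12| = 6 cm
6–7 s: |Δx| = |-9 − 6| = 15 cm
7–9 s: |Δx| = |8 − -9| = 17 cm
Total path = 60 cm; average speed = 60/9 = 20/3 cm/s.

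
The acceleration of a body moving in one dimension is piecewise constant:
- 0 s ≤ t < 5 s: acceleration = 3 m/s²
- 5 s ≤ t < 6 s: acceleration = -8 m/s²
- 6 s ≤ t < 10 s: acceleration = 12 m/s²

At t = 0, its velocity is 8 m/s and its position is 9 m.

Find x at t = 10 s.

On each constant-a segment, Δv = aΔt and Δx = v₀Δt + ½aΔt²; chain segment to segment.
0–5 s: v starts 8 m/s; Δx = 8·5 + ½·3·5² = 77.5 m; v ends 23 m/s.
5–6 s: v starts 23 m/s; Δx = 23·1 + ½·-8·1² = 19 m; v ends 15 m/s.
6–10 s: v starts 15 m/s; Δx = 15·4 + ½·12·4² = 156 m; v ends 63 m/s.
x(10) = 9 + Σ Δx = 261.5 m.

261.5 m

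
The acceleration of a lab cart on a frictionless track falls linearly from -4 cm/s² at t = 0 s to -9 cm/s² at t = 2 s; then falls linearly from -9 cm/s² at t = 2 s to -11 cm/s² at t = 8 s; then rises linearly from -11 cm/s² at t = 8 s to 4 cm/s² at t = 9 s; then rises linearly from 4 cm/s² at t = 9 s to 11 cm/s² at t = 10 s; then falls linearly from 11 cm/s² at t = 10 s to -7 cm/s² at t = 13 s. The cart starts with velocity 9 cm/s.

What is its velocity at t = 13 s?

-54 cm/s

Δv equals the area under the a-t graph; then v = v₀ + Δv.
0–2 s: ½(-4 + -9)(2) = -13 cm/s
2–8 s: ½(-9 + -11)(6) = -60 cm/s
8–9 s: ½(-11 + 4)(1) = -3.5 cm/s
9–10 s: ½(4 + 11)(1) = 7.5 cm/s
10–13 s: ½(11 + -7)(3) = 6 cm/s
Δv = -63 cm/s, so v(13) = 9 + (-63) = -54 cm/s.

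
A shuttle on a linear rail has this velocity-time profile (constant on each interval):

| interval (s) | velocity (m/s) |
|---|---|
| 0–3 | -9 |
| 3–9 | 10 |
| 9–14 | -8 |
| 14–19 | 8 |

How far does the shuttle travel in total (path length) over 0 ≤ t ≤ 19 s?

167 m

Total distance travelled is ∫|v| dt — sum the magnitudes of each area piece.
0–3 s: |-9| × 3 = 27 m
3–9 s: |10| × 6 = 60 m
9–14 s: |-8| × 5 = 40 m
14–19 s: |8| × 5 = 40 m
Total distance = 167 m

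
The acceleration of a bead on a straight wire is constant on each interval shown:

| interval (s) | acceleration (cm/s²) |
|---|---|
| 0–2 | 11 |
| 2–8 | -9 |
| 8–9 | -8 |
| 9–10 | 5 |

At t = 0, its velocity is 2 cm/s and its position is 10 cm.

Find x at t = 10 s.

On each constant-a segment, Δv = aΔt and Δx = v₀Δt + ½aΔt²; chain segment to segment.
0–2 s: v starts 2 cm/s; Δx = 2·2 + ½·11·2² = 26 cm; v ends 24 cm/s.
2–8 s: v starts 24 cm/s; Δx = 24·6 + ½·-9·6² = -18 cm; v ends -30 cm/s.
8–9 s: v starts -30 cm/s; Δx = -30·1 + ½·-8·1² = -34 cm; v ends -38 cm/s.
9–10 s: v starts -38 cm/s; Δx = -38·1 + ½·5·1² = -35.5 cm; v ends -33 cm/s.
x(10) = 10 + Σ Δx = -51.5 cm.

-51.5 cm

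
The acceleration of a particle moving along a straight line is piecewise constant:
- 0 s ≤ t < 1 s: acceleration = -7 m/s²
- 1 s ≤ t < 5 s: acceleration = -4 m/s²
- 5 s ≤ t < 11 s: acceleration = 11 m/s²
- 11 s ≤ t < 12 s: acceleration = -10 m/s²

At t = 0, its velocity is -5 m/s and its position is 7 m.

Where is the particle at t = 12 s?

On each constant-a segment, Δv = aΔt and Δx = v₀Δt + ½aΔt²; chain segment to segment.
0–1 s: v starts -5 m/s; Δx = -5·1 + ½·-7·1² = -8.5 m; v ends -12 m/s.
1–5 s: v starts -12 m/s; Δx = -12·4 + ½·-4·4² = -80 m; v ends -28 m/s.
5–11 s: v starts -28 m/s; Δx = -28·6 + ½·11·6² = 30 m; v ends 38 m/s.
11–12 s: v starts 38 m/s; Δx = 38·1 + ½·-10·1² = 33 m; v ends 28 m/s.
x(12) = 7 + Σ Δx = -18.5 m.

-18.5 m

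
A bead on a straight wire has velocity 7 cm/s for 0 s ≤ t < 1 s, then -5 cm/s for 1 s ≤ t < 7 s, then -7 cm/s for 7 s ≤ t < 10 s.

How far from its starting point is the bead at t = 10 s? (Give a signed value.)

-44 cm

Displacement is the signed area under the v-t curve.
0–1 s: 7 × 1 = 7 cm
1–7 s: -5 × 6 = -30 cm
7–10 s: -7 × 3 = -21 cm
Net displacement = -44 cm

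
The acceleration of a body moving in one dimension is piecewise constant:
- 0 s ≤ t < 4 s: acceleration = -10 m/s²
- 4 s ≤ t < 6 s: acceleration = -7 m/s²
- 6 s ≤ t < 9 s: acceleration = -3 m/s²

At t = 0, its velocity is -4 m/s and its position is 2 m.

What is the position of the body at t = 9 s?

On each constant-a segment, Δv = aΔt and Δx = v₀Δt + ½aΔt²; chain segment to segment.
0–4 s: v starts -4 m/s; Δx = -4·4 + ½·-10·4² = -96 m; v ends -44 m/s.
4–6 s: v starts -44 m/s; Δx = -44·2 + ½·-7·2² = -102 m; v ends -58 m/s.
6–9 s: v starts -58 m/s; Δx = -58·3 + ½·-3·3² = -187.5 m; v ends -67 m/s.
x(9) = 2 + Σ Δx = -383.5 m.

-383.5 m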